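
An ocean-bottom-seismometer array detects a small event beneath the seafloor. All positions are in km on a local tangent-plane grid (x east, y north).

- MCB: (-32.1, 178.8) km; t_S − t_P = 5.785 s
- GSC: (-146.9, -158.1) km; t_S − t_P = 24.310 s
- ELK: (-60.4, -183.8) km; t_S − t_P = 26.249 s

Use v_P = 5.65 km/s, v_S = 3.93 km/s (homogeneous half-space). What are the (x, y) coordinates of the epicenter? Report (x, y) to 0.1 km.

Distance from S−P lag: d = Δt · v_P v_S / (v_P − v_S) = Δt · (5.65·3.93)/(5.65−3.93) ≈ 12.9096·Δt.
So d_MCB = 74.68, d_GSC = 313.83, d_ELK = 338.86 km.
Circle about each station: (x + 32.1)² + (y − 178.8)² = 74.68²; (x + 146.9)² + (y + 158.1)² = 313.83²; (x + 60.4)² + (y + 183.8)² = 338.86².
Subtracting the MCB equation from the GSC and ELK equations removes the quadratic terms:
-229.6 x − 673.8 y = -79336.80
-56.6 x − 725.2 y = -104818.25
Solving the 2×2 system: x ≈ -102.0, y ≈ 152.5 km.
Check against MCB (with the unrounded x, y): √((x + 32.1)²+(y − 178.8)²) = 74.67 ≈ 74.68 km. ✓

x ≈ -102.0 km, y ≈ 152.5 km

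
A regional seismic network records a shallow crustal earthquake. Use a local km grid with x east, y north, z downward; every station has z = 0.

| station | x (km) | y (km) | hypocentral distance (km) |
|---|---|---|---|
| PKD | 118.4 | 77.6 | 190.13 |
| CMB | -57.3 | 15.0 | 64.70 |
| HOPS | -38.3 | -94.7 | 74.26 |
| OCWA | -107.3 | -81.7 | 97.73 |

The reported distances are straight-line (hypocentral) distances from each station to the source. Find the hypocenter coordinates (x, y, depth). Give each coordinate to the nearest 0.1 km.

x ≈ -32.8 km, y ≈ -31.2 km, depth ≈ 38.1 km

Each station gives a sphere (x−x_i)² + (y−y_i)² + z² = d_i² (stations at z=0).
Subtracting the PKD sphere from CMB and HOPS: z² cancels, leaving linear equations in x and y:
-351.4 x − 125.2 y = 15431.30
-313.4 x − 344.6 y = 21029.53
Solving: x ≈ -32.799, y ≈ -31.197 km (keep extra digits for the depth step; rounded: -32.8, -31.2).
Then from the PKD sphere: z² = 190.13² − (x − 118.4)² − (y − 77.6)² with x = -32.799, y = -31.197, so z ≈ 38.098 ≈ 38.1 km.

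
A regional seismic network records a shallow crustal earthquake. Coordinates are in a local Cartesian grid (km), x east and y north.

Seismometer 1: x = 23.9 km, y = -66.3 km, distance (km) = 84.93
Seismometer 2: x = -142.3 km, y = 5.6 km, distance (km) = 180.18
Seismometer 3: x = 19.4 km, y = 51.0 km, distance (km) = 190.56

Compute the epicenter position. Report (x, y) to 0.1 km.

Circle about each station: (x − 23.9)² + (y + 66.3)² = 84.93²; (x + 142.3)² + (y − 5.6)² = 180.18²; (x − 19.4)² + (y − 51.0)² = 190.56².
Subtracting pairs of circle equations eliminates x²+y² and gives linear equations (the radical axes):
-332.4 x + 143.8 y = -9937.98
-9.0 x + 234.6 y = -31089.55
Solving the 2×2 system: x ≈ -27.9, y ≈ -133.6 km.
Check against Seismometer 1 (with the unrounded x, y): √((x − 23.9)²+(y + 66.3)²) = 84.92 ≈ 84.93 km. ✓

(-27.9, -133.6)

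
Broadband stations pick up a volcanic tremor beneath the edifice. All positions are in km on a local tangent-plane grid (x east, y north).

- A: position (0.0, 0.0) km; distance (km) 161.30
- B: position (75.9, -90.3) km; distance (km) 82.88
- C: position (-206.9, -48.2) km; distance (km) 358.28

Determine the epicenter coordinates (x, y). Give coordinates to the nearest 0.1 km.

Circle about each station: x² + y² = 161.30²; (x − 75.9)² + (y + 90.3)² = 82.88²; (x + 206.9)² + (y + 48.2)² = 358.28².
Subtracting the A equation from the B and C equations removes the quadratic terms:
151.8 x − 180.6 y = 33063.50
-413.8 x − 96.4 y = -57216.02
Solving the 2×2 system: x ≈ 151.3, y ≈ -55.9 km.

151.3 km east, -55.9 km north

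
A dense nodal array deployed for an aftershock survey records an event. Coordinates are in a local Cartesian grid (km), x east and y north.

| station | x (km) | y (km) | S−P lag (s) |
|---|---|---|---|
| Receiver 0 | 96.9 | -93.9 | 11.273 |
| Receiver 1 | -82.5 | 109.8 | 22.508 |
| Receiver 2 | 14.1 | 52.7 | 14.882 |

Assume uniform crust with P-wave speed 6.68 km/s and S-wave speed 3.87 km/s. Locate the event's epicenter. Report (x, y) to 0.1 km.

-6.2 km east, -82.7 km north

Distance from S−P lag: d = Δt · v_P v_S / (v_P − v_S) = Δt · (6.68·3.87)/(6.68−3.87) ≈ 9.1999·Δt.
So d_Receiver 0 = 103.71, d_Receiver 1 = 207.07, d_Receiver 2 = 136.91 km.
Circle about each station: (x − 96.9)² + (y + 93.9)² = 103.71²; (x + 82.5)² + (y − 109.8)² = 207.07²; (x − 14.1)² + (y − 52.7)² = 136.91².
Subtracting pairs of circle equations eliminates x²+y² and gives linear equations (the radical axes):
-358.8 x + 407.4 y = -31466.75
-165.6 x + 293.2 y = -23219.30
Solving the 2×2 system: x ≈ -6.2, y ≈ -82.7 km.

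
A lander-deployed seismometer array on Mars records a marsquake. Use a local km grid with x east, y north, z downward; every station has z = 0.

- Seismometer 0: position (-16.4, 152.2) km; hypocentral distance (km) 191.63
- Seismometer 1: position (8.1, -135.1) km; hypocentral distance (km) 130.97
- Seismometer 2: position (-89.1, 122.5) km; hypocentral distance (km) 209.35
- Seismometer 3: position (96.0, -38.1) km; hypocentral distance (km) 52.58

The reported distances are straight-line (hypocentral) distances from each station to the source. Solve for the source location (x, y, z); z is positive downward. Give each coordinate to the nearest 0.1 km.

x ≈ 60.4 km, y ≈ -20.0 km, depth ≈ 34.2 km

Each station gives a sphere (x−x_i)² + (y−y_i)² + z² = d_i² (stations at z=0).
Subtracting the Seismometer 0 sphere from Seismometer 1 and Seismometer 2: z² cancels, leaving linear equations in x and y:
49.0 x − 574.6 y = 14452.74
-145.4 x − 59.4 y = -7594.11
Solving: x ≈ 60.400, y ≈ -20.002 km (keep extra digits for the depth step; rounded: 60.4, -20.0).
Then from the Seismometer 0 sphere: z² = 191.63² − (x + 16.4)² − (y − 152.2)² with x = 60.400, y = -20.002, so z ≈ 34.209 ≈ 34.2 km.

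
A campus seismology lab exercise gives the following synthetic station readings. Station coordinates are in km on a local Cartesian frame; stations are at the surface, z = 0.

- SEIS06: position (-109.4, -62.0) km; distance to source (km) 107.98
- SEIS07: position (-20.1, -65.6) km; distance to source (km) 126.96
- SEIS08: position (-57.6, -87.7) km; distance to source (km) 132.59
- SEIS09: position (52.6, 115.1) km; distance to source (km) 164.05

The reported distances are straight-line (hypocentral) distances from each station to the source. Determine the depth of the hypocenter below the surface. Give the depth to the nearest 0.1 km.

z ≈ 38.9 km

Each station gives a sphere (x−x_i)² + (y−y_i)² + z² = d_i² (stations at z=0).
Subtracting the SEIS06 sphere from SEIS07 and SEIS08: z² cancels, leaving linear equations in x and y:
178.6 x − 7.2 y = -15564.15
103.6 x − 51.4 y = -10723.74
Solving: x ≈ -85.698, y ≈ 35.903 km (keep extra digits for the depth step; rounded: -85.7, 35.9).
Then from the SEIS06 sphere: z² = 107.98² − (x + 109.4)² − (y + 62.0)² with x = -85.698, y = 35.903, so z ≈ 38.896 ≈ 38.9 km.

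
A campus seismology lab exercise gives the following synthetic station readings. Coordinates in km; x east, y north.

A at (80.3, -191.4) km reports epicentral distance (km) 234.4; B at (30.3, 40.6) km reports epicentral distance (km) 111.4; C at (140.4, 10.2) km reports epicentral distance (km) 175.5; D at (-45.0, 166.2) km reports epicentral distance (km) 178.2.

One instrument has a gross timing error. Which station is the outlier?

Solve using three stations at a time. Using A, B, D (subtract circle equations pairwise → linear system) gives (x, y) ≈ (-68.9, -10.5).
Distances from that point to each station vs reported:
  A: calculated 234.5 vs reported 234.4 → residual 0.1 km
  B: calculated 111.6 vs reported 111.4 → residual 0.2 km
  C: calculated 210.3 vs reported 175.5 → residual 34.8 km
  D: calculated 178.3 vs reported 178.2 → residual 0.1 km
A, B, D are mutually consistent (residuals ≈ 0); C is off by 34.8 km.

C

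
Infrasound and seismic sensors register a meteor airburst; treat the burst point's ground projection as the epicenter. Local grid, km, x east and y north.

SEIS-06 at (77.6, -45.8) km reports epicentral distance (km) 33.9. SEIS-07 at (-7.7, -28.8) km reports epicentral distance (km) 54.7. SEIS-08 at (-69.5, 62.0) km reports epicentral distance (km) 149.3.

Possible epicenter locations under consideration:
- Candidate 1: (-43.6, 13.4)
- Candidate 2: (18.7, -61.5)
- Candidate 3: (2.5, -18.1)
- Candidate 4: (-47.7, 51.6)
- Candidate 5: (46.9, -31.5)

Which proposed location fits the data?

For each candidate, compare |candidate − station| to the reported distance:
Candidate 1: residuals SEIS-06 101.0, SEIS-07 0.7, SEIS-08 94.2 → max 101.0 km
Candidate 2: residuals SEIS-06 27.1, SEIS-07 12.7, SEIS-08 2.5 → max 27.1 km
Candidate 3: residuals SEIS-06 46.1, SEIS-07 39.9, SEIS-08 41.6 → max 46.1 km
Candidate 4: residuals SEIS-06 124.8, SEIS-07 35.1, SEIS-08 125.1 → max 125.1 km
Candidate 5: residuals SEIS-06 0.0, SEIS-07 0.0, SEIS-08 0.0 → max 0.0 km
Only Candidate 5 has all residuals ≈ 0.

Candidate 5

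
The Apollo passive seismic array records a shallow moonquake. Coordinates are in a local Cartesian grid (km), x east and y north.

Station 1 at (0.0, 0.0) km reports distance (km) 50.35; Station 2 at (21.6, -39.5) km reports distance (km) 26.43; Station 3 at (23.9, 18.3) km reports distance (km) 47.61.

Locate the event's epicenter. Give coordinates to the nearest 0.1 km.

Circle about each station: x² + y² = 50.35²; (x − 21.6)² + (y + 39.5)² = 26.43²; (x − 23.9)² + (y − 18.3)² = 47.61².
Subtracting pairs of circle equations eliminates x²+y² and gives linear equations (the radical axes):
43.2 x − 79.0 y = 3863.39
47.8 x + 36.6 y = 1174.51
Solving the 2×2 system: x ≈ 43.7, y ≈ -25.0 km.

(43.7, -25.0)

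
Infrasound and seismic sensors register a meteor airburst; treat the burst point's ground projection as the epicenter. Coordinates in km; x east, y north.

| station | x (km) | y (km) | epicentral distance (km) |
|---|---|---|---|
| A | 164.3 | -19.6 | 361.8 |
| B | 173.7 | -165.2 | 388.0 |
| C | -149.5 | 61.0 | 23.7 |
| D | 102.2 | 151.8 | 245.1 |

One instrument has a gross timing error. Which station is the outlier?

Solve using three stations at a time. Using B, C, D (subtract circle equations pairwise → linear system) gives (x, y) ≈ (-130.7, 75.4).
Distances from that point to each station vs reported:
  A: calculated 309.9 vs reported 361.8 → residual 51.9 km
  B: calculated 388.0 vs reported 388.0 → residual 0.0 km
  C: calculated 23.7 vs reported 23.7 → residual 0.0 km
  D: calculated 245.1 vs reported 245.1 → residual 0.0 km
B, C, D are mutually consistent (residuals ≈ 0); A is off by 51.9 km.

A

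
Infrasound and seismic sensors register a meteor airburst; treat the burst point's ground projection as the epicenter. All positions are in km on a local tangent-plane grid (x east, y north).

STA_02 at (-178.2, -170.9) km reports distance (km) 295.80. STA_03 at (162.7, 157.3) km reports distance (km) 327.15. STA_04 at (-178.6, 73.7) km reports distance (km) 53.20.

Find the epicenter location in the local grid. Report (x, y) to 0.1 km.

x ≈ -162.8 km, y ≈ 124.5 km

Circle about each station: (x + 178.2)² + (y + 170.9)² = 295.80²; (x − 162.7)² + (y − 157.3)² = 327.15²; (x + 178.6)² + (y − 73.7)² = 53.20².
Subtracting the STA_02 equation from the STA_03 and STA_04 equations removes the quadratic terms:
681.8 x + 656.4 y = -29276.95
-0.8 x + 489.2 y = 61035.00
Solving the 2×2 system: x ≈ -162.8, y ≈ 124.5 km.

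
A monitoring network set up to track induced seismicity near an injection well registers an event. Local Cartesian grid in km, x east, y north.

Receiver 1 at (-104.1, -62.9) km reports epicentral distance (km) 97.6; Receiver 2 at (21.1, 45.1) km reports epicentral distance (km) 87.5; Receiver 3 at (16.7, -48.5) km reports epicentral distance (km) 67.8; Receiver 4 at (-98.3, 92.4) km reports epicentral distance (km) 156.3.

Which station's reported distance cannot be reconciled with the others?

Receiver 3

Solve using three stations at a time. Using Receiver 1, Receiver 2, Receiver 4 (subtract circle equations pairwise → linear system) gives (x, y) ≈ (-10.1, -36.6).
Distances from that point to each station vs reported:
  Receiver 1: calculated 97.6 vs reported 97.6 → residual 0.0 km
  Receiver 2: calculated 87.5 vs reported 87.5 → residual 0.0 km
  Receiver 3: calculated 29.3 vs reported 67.8 → residual 38.5 km
  Receiver 4: calculated 156.3 vs reported 156.3 → residual 0.0 km
Receiver 1, Receiver 2, Receiver 4 are mutually consistent (residuals ≈ 0); Receiver 3 is off by 38.5 km.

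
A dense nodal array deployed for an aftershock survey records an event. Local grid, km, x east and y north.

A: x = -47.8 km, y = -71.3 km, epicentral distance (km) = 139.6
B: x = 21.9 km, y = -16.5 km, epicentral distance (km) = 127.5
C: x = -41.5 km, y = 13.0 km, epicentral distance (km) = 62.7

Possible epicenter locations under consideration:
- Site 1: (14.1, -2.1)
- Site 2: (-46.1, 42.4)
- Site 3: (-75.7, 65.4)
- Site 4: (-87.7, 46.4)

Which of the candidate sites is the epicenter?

Site 3

For each candidate, compare |candidate − station| to the reported distance:
Site 1: residuals A 46.8, B 111.1, C 5.1 → max 111.1 km
Site 2: residuals A 25.9, B 37.5, C 32.9 → max 37.5 km
Site 3: residuals A 0.1, B 0.1, C 0.1 → max 0.1 km
Site 4: residuals A 15.3, B 1.1, C 5.7 → max 15.3 km
Only Site 3 has all residuals ≈ 0.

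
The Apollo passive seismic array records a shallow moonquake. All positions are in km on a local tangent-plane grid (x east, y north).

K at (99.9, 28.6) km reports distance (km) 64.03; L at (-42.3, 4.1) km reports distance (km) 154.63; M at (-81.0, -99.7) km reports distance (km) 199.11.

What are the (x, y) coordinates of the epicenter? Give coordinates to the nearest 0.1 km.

x ≈ 107.3 km, y ≈ -35.0 km

Circle about each station: (x − 99.9)² + (y − 28.6)² = 64.03²; (x + 42.3)² + (y − 4.1)² = 154.63²; (x + 81.0)² + (y + 99.7)² = 199.11².
Subtracting the K equation from the L and M equations removes the quadratic terms:
-284.4 x − 49.0 y = -28802.47
-361.8 x − 256.6 y = -29841.83
Solving the 2×2 system: x ≈ 107.3, y ≈ -35.0 km.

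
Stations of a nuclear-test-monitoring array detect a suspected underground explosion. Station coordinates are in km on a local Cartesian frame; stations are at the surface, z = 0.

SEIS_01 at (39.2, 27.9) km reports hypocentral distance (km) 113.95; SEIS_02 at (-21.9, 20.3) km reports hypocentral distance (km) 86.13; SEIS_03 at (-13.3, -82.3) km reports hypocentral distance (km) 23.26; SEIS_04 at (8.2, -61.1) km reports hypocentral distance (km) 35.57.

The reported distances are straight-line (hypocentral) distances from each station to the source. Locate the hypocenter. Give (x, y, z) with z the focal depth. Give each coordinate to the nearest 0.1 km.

Each station gives a sphere (x−x_i)² + (y−y_i)² + z² = d_i² (stations at z=0).
Subtracting the SEIS_01 sphere from SEIS_02 and SEIS_03: z² cancels, leaving linear equations in x and y:
-122.2 x − 15.2 y = 4142.88
-105.0 x − 220.4 y = 17078.70
Solving: x ≈ -25.792, y ≈ -65.202 km (keep extra digits for the depth step; rounded: -25.8, -65.2).
Then from the SEIS_01 sphere: z² = 113.95² − (x − 39.2)² − (y − 27.9)² with x = -25.792, y = -65.202, so z ≈ 9.626 ≈ 9.6 km.

x ≈ -25.8 km, y ≈ -65.2 km, depth ≈ 9.6 km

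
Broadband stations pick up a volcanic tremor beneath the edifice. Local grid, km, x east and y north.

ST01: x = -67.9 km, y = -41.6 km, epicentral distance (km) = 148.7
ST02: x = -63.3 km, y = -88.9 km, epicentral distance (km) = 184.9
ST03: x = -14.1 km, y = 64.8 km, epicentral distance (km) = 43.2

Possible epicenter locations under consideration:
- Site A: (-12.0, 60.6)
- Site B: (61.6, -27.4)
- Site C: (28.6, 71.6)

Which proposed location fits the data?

Site C

For each candidate, compare |candidate − station| to the reported distance:
Site A: residuals ST01 32.2, ST02 26.8, ST03 38.5 → max 38.5 km
Site B: residuals ST01 18.4, ST02 45.7, ST03 76.1 → max 76.1 km
Site C: residuals ST01 0.0, ST02 0.0, ST03 0.0 → max 0.0 km
Only Site C has all residuals ≈ 0.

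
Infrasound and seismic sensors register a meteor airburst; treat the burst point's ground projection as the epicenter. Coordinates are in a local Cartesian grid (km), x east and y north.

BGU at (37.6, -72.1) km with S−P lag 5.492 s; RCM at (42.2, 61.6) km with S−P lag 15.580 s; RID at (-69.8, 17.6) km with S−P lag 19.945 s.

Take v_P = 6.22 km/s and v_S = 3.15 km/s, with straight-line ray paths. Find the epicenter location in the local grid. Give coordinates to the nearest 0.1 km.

Distance from S−P lag: d = Δt · v_P v_S / (v_P − v_S) = Δt · (6.22·3.15)/(6.22−3.15) ≈ 6.3821·Δt.
So d_BGU = 35.05, d_RCM = 99.43, d_RID = 127.29 km.
Circle about each station: (x − 37.6)² + (y + 72.1)² = 35.05²; (x − 42.2)² + (y − 61.6)² = 99.43²; (x + 69.8)² + (y − 17.6)² = 127.29².
Subtracting pairs of circle equations eliminates x²+y² and gives linear equations (the radical axes):
9.2 x + 267.4 y = -9694.59
-214.8 x + 179.4 y = -16404.61
Solving the 2×2 system: x ≈ 44.8, y ≈ -37.8 km.

(44.8, -37.8)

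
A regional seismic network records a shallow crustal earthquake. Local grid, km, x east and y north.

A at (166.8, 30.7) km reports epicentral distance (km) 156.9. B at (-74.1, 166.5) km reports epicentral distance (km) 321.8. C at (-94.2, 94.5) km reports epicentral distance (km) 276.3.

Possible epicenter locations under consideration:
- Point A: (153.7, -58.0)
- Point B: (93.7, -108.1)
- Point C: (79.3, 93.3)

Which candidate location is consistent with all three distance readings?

For each candidate, compare |candidate − station| to the reported distance:
Point A: residuals A 67.2, B 2.0, C 14.8 → max 67.2 km
Point B: residuals A 0.0, B 0.0, C 0.0 → max 0.0 km
Point C: residuals A 49.3, B 151.8, C 102.8 → max 151.8 km
Only Point B has all residuals ≈ 0.

Point B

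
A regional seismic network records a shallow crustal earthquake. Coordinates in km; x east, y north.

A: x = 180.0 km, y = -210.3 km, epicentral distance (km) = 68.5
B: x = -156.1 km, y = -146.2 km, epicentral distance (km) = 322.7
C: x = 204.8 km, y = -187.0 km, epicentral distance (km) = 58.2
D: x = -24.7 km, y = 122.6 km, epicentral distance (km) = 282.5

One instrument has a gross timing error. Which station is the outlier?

D

Solve using three stations at a time. Using A, B, C (subtract circle equations pairwise → linear system) gives (x, y) ≈ (166.6, -143.2).
Distances from that point to each station vs reported:
  A: calculated 68.5 vs reported 68.5 → residual 0.0 km
  B: calculated 322.7 vs reported 322.7 → residual 0.0 km
  C: calculated 58.2 vs reported 58.2 → residual 0.0 km
  D: calculated 327.4 vs reported 282.5 → residual 44.9 km
A, B, C are mutually consistent (residuals ≈ 0); D is off by 44.9 km.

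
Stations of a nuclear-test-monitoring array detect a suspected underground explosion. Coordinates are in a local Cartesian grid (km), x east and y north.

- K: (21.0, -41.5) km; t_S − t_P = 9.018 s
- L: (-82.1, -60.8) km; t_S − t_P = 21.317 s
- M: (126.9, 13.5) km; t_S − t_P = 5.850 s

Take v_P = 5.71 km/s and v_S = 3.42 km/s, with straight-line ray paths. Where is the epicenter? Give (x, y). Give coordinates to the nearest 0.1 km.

Distance from S−P lag: d = Δt · v_P v_S / (v_P − v_S) = Δt · (5.71·3.42)/(5.71−3.42) ≈ 8.5276·Δt.
So d_K = 76.90, d_L = 181.78, d_M = 49.89 km.
Circle about each station: (x − 21.0)² + (y + 41.5)² = 76.90²; (x + 82.1)² + (y + 60.8)² = 181.78²; (x − 126.9)² + (y − 13.5)² = 49.89².
Subtracting pairs of circle equations eliminates x²+y² and gives linear equations (the radical axes):
-206.2 x − 38.6 y = -18856.56
211.8 x + 110.0 y = 17547.21
Solving the 2×2 system: x ≈ 96.3, y ≈ -25.9 km.

(96.3, -25.9)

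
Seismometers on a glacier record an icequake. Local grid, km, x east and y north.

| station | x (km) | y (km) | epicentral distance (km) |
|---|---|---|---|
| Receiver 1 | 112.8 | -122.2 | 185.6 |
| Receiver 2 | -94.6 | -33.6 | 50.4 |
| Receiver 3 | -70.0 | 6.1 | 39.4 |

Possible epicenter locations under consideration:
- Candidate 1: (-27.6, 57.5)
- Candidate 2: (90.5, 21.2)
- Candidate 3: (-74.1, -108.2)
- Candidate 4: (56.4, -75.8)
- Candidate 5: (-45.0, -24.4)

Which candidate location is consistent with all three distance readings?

For each candidate, compare |candidate − station| to the reported distance:
Candidate 1: residuals Receiver 1 42.4, Receiver 2 62.7, Receiver 3 27.2 → max 62.7 km
Candidate 2: residuals Receiver 1 40.5, Receiver 2 142.6, Receiver 3 121.8 → max 142.6 km
Candidate 3: residuals Receiver 1 1.8, Receiver 2 27.0, Receiver 3 75.0 → max 75.0 km
Candidate 4: residuals Receiver 1 112.6, Receiver 2 106.4, Receiver 3 111.2 → max 112.6 km
Candidate 5: residuals Receiver 1 0.0, Receiver 2 0.0, Receiver 3 0.0 → max 0.0 km
Only Candidate 5 has all residuals ≈ 0.

Candidate 5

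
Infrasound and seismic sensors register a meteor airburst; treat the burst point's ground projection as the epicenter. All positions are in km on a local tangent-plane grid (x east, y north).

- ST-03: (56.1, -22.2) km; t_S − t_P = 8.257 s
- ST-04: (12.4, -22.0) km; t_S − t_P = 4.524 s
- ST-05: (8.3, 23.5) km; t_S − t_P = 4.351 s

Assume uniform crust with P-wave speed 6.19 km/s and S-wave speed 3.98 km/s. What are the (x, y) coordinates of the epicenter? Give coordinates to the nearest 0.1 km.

Distance from S−P lag: d = Δt · v_P v_S / (v_P − v_S) = Δt · (6.19·3.98)/(6.19−3.98) ≈ 11.1476·Δt.
So d_ST-03 = 92.05, d_ST-04 = 50.43, d_ST-05 = 48.50 km.
Circle about each station: (x − 56.1)² + (y + 22.2)² = 92.05²; (x − 12.4)² + (y + 22.0)² = 50.43²; (x − 8.3)² + (y − 23.5)² = 48.50².
Subtracting the ST-03 equation from the ST-04 and ST-05 equations removes the quadratic terms:
-87.4 x + 0.4 y = 2927.73
-95.6 x + 91.4 y = 3102.04
Solving the 2×2 system: x ≈ -33.5, y ≈ -1.1 km.

-33.5 km east, -1.1 km north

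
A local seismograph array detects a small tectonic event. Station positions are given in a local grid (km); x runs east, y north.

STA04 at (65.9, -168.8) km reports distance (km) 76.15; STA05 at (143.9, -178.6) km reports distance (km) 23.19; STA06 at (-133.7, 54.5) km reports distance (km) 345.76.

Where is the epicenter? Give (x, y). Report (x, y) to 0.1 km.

140.9 km east, -155.6 km north

Circle about each station: (x − 65.9)² + (y + 168.8)² = 76.15²; (x − 143.9)² + (y + 178.6)² = 23.19²; (x + 133.7)² + (y − 54.5)² = 345.76².
Subtracting the STA04 equation from the STA05 and STA06 equations removes the quadratic terms:
156.0 x − 19.6 y = 25029.97
-399.2 x + 446.6 y = -125741.47
Solving the 2×2 system: x ≈ 140.9, y ≈ -155.6 km.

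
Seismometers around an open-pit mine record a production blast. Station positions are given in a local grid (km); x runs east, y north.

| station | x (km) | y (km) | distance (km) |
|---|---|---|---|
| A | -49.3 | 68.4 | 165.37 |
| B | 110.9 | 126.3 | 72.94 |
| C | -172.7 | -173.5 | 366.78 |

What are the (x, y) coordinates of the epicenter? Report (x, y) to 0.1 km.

Circle about each station: (x + 49.3)² + (y − 68.4)² = 165.37²; (x − 110.9)² + (y − 126.3)² = 72.94²; (x + 172.7)² + (y + 173.5)² = 366.78².
Subtracting the A equation from the B and C equations removes the quadratic terms:
320.4 x + 115.8 y = 43168.44
-246.8 x − 483.8 y = -54361.84
Solving the 2×2 system: x ≈ 115.4, y ≈ 53.5 km.
Check against A (with the unrounded x, y): √((x + 49.3)²+(y − 68.4)²) = 165.37 ≈ 165.37 km. ✓

(115.4, 53.5)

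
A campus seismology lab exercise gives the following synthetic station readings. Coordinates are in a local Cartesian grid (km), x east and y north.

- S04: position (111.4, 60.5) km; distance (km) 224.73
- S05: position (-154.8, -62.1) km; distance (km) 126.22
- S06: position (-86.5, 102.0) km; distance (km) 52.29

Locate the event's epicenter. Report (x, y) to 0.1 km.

(-113.3, 57.1)

Circle about each station: (x − 111.4)² + (y − 60.5)² = 224.73²; (x + 154.8)² + (y + 62.1)² = 126.22²; (x + 86.5)² + (y − 102.0)² = 52.29².
Subtracting the S04 equation from the S05 and S06 equations removes the quadratic terms:
-532.4 x − 245.2 y = 46321.32
-395.8 x + 83.0 y = 49585.37
Solving the 2×2 system: x ≈ -113.3, y ≈ 57.1 km.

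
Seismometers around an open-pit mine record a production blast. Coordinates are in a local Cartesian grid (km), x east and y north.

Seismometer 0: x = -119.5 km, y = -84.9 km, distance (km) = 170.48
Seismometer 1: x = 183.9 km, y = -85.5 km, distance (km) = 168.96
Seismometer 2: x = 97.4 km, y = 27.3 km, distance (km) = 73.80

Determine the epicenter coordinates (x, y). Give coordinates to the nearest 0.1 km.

Circle about each station: (x + 119.5)² + (y + 84.9)² = 170.48²; (x − 183.9)² + (y + 85.5)² = 168.96²; (x − 97.4)² + (y − 27.3)² = 73.80².
Subtracting pairs of circle equations eliminates x²+y² and gives linear equations (the radical axes):
606.8 x − 1.2 y = 20157.15
433.8 x + 224.4 y = 12360.78
Solving the 2×2 system: x ≈ 33.2, y ≈ -9.1 km.

(33.2, -9.1)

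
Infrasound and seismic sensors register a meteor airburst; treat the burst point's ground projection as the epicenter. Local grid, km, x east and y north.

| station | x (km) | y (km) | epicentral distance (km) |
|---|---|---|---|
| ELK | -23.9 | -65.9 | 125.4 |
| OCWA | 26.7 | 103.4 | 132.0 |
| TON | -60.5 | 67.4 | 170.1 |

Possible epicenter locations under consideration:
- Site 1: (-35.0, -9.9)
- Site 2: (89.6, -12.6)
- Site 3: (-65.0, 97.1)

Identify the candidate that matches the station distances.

Site 2

For each candidate, compare |candidate − station| to the reported distance:
Site 1: residuals ELK 68.3, OCWA 3.0, TON 88.7 → max 88.7 km
Site 2: residuals ELK 0.0, OCWA 0.0, TON 0.0 → max 0.0 km
Site 3: residuals ELK 42.7, OCWA 40.1, TON 140.1 → max 140.1 km
Only Site 2 has all residuals ≈ 0.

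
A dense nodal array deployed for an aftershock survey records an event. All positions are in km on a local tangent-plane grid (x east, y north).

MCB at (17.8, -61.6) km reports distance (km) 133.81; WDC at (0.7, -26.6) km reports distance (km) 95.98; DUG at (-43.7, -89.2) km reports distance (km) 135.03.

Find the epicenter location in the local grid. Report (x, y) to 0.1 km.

Circle about each station: (x − 17.8)² + (y + 61.6)² = 133.81²; (x − 0.7)² + (y + 26.6)² = 95.98²; (x + 43.7)² + (y + 89.2)² = 135.03².
Subtracting pairs of circle equations eliminates x²+y² and gives linear equations (the radical axes):
-34.2 x + 70.0 y = 5289.61
-123.0 x − 55.2 y = 5426.95
Solving the 2×2 system: x ≈ -64.0, y ≈ 44.3 km.

x ≈ -64.0 km, y ≈ 44.3 km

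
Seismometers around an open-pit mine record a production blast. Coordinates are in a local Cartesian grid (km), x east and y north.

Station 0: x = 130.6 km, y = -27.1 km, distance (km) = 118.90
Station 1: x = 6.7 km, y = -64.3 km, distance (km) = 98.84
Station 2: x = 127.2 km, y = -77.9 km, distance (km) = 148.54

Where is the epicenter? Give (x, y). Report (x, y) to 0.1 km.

Circle about each station: (x − 130.6)² + (y + 27.1)² = 118.90²; (x − 6.7)² + (y + 64.3)² = 98.84²; (x − 127.2)² + (y + 77.9)² = 148.54².
Subtracting pairs of circle equations eliminates x²+y² and gives linear equations (the radical axes):
-247.8 x − 74.4 y = -9243.53
-6.8 x − 101.6 y = -3469.44
Solving the 2×2 system: x ≈ 27.6, y ≈ 32.3 km.

27.6 km east, 32.3 km north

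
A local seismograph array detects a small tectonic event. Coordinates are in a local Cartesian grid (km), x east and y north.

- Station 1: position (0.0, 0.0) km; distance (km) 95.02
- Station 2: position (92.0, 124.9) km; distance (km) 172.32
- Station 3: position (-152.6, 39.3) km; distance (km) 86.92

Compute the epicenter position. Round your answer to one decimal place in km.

Circle about each station: x² + y² = 95.02²; (x − 92.0)² + (y − 124.9)² = 172.32²; (x + 152.6)² + (y − 39.3)² = 86.92².
Subtracting the Station 1 equation from the Station 2 and Station 3 equations removes the quadratic terms:
184.0 x + 249.8 y = 3398.63
-305.2 x + 78.6 y = 26304.96
Solving the 2×2 system: x ≈ -69.5, y ≈ 64.8 km.

x ≈ -69.5 km, y ≈ 64.8 km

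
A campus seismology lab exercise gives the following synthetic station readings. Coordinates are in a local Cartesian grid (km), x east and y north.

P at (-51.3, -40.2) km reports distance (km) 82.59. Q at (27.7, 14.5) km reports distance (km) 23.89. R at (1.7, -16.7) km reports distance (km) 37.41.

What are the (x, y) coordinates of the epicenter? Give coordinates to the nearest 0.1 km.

Circle about each station: (x + 51.3)² + (y + 40.2)² = 82.59²; (x − 27.7)² + (y − 14.5)² = 23.89²; (x − 1.7)² + (y + 16.7)² = 37.41².
Subtracting pairs of circle equations eliminates x²+y² and gives linear equations (the radical axes):
158.0 x + 109.4 y = 2980.19
106.0 x + 47.0 y = 1455.65
Solving the 2×2 system: x ≈ 4.6, y ≈ 20.6 km.

(4.6, 20.6)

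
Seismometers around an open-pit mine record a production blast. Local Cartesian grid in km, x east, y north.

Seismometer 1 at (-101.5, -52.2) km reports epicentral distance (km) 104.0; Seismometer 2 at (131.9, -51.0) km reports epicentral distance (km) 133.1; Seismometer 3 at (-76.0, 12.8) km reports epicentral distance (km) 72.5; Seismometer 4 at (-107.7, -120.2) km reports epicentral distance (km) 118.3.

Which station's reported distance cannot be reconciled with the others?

Seismometer 3

Solve using three stations at a time. Using Seismometer 1, Seismometer 2, Seismometer 4 (subtract circle equations pairwise → linear system) gives (x, y) ≈ (0.5, -72.4).
Distances from that point to each station vs reported:
  Seismometer 1: calculated 104.0 vs reported 104.0 → residual 0.0 km
  Seismometer 2: calculated 133.1 vs reported 133.1 → residual 0.0 km
  Seismometer 3: calculated 114.5 vs reported 72.5 → residual 42.0 km
  Seismometer 4: calculated 118.3 vs reported 118.3 → residual 0.0 km
Seismometer 1, Seismometer 2, Seismometer 4 are mutually consistent (residuals ≈ 0); Seismometer 3 is off by 42.0 km.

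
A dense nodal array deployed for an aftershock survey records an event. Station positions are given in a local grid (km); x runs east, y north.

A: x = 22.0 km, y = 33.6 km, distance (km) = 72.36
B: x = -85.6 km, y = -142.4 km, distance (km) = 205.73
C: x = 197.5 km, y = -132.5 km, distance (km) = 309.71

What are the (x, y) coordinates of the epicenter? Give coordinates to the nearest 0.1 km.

Circle about each station: (x − 22.0)² + (y − 33.6)² = 72.36²; (x + 85.6)² + (y + 142.4)² = 205.73²; (x − 197.5)² + (y + 132.5)² = 309.71².
Subtracting the A equation from the B and C equations removes the quadratic terms:
-215.2 x − 352.0 y = -11096.70
351.0 x − 332.2 y = -35734.77
Solving the 2×2 system: x ≈ -45.6, y ≈ 59.4 km.

(-45.6, 59.4)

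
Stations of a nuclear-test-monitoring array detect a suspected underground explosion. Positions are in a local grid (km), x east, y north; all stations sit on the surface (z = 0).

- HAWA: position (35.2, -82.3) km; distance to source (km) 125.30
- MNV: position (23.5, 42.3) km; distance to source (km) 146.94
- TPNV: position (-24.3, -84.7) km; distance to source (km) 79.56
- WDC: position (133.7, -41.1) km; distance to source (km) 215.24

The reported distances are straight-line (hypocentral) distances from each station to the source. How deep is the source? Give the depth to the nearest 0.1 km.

53.2 km

Each station gives a sphere (x−x_i)² + (y−y_i)² + z² = d_i² (stations at z=0).
Subtracting the HAWA sphere from MNV and TPNV: z² cancels, leaving linear equations in x and y:
-23.4 x + 249.2 y = -11562.06
-119.0 x − 4.8 y = 9122.55
Solving: x ≈ -74.506, y ≈ -53.393 km (keep extra digits for the depth step; rounded: -74.5, -53.4).
Then from the HAWA sphere: z² = 125.30² − (x − 35.2)² − (y + 82.3)² with x = -74.506, y = -53.393, so z ≈ 53.189 ≈ 53.2 km.
Check against WDC (with the unrounded solution): distance 215.24 ≈ 215.24 km. ✓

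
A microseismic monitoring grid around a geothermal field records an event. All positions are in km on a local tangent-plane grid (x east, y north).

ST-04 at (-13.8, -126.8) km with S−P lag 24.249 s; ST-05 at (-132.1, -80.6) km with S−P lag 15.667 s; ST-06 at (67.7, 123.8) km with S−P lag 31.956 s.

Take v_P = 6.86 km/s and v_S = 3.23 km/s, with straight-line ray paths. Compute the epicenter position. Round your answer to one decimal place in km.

(-85.3, 2.8)

Distance from S−P lag: d = Δt · v_P v_S / (v_P − v_S) = Δt · (6.86·3.23)/(6.86−3.23) ≈ 6.1041·Δt.
So d_ST-04 = 148.02, d_ST-05 = 95.63, d_ST-06 = 195.06 km.
Circle about each station: (x + 13.8)² + (y + 126.8)² = 148.02²; (x + 132.1)² + (y + 80.6)² = 95.63²; (x − 67.7)² + (y − 123.8)² = 195.06².
Subtracting the ST-04 equation from the ST-05 and ST-06 equations removes the quadratic terms:
-236.6 x + 92.4 y = 20442.91
163.0 x + 501.2 y = -12497.43
Solving the 2×2 system: x ≈ -85.3, y ≈ 2.8 km.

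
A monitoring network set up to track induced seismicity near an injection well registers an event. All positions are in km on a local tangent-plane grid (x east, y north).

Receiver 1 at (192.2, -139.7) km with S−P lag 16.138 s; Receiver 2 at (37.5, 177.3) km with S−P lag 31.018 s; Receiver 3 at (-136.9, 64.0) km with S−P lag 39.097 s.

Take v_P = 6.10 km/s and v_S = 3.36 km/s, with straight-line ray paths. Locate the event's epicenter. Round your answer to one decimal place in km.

Distance from S−P lag: d = Δt · v_P v_S / (v_P − v_S) = Δt · (6.10·3.36)/(6.10−3.36) ≈ 7.4803·Δt.
So d_Receiver 1 = 120.72, d_Receiver 2 = 232.02, d_Receiver 3 = 292.46 km.
Circle about each station: (x − 192.2)² + (y + 139.7)² = 120.72²; (x − 37.5)² + (y − 177.3)² = 232.02²; (x + 136.9)² + (y − 64.0)² = 292.46².
Subtracting the Receiver 1 equation from the Receiver 2 and Receiver 3 equations removes the quadratic terms:
-309.4 x + 634.0 y = -62875.35
-658.2 x + 407.4 y = -104578.85
Solving the 2×2 system: x ≈ 139.7, y ≈ -31.0 km.

x ≈ 139.7 km, y ≈ -31.0 km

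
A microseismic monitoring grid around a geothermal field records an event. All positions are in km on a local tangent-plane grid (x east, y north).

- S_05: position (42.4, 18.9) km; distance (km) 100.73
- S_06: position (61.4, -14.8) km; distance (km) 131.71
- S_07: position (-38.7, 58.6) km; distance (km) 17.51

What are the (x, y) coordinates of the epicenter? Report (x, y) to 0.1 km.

(-53.6, 49.4)

Circle about each station: (x − 42.4)² + (y − 18.9)² = 100.73²; (x − 61.4)² + (y + 14.8)² = 131.71²; (x + 38.7)² + (y − 58.6)² = 17.51².
Subtracting the S_05 equation from the S_06 and S_07 equations removes the quadratic terms:
38.0 x − 67.4 y = -5366.96
-162.2 x + 79.4 y = 12616.61
Solving the 2×2 system: x ≈ -53.6, y ≈ 49.4 km.
Check against S_05 (with the unrounded x, y): √((x − 42.4)²+(y − 18.9)²) = 100.73 ≈ 100.73 km. ✓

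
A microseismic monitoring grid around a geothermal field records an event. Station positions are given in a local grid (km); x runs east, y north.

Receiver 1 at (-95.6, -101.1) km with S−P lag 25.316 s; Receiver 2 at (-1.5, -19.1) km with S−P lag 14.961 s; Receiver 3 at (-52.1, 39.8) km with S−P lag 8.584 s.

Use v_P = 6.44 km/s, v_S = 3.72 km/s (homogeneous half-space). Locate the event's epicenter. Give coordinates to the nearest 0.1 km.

x ≈ -25.3 km, y ≈ 110.5 km

Distance from S−P lag: d = Δt · v_P v_S / (v_P − v_S) = Δt · (6.44·3.72)/(6.44−3.72) ≈ 8.8076·Δt.
So d_Receiver 1 = 222.97, d_Receiver 2 = 131.77, d_Receiver 3 = 75.60 km.
Circle about each station: (x + 95.6)² + (y + 101.1)² = 222.97²; (x + 1.5)² + (y + 19.1)² = 131.77²; (x + 52.1)² + (y − 39.8)² = 75.60².
Subtracting the Receiver 1 equation from the Receiver 2 and Receiver 3 equations removes the quadratic terms:
188.2 x + 164.0 y = 13358.78
87.0 x + 281.8 y = 28938.14
Solving the 2×2 system: x ≈ -25.3, y ≈ 110.5 km.
Check against Receiver 1 (with the unrounded x, y): √((x + 95.6)²+(y + 101.1)²) = 222.97 ≈ 222.97 km. ✓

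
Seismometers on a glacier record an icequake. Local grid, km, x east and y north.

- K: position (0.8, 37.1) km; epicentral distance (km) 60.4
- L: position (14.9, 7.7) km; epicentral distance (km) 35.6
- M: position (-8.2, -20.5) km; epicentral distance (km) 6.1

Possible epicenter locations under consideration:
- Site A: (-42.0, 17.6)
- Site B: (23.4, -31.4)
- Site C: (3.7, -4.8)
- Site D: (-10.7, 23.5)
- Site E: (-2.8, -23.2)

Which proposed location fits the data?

Site E

For each candidate, compare |candidate − station| to the reported distance:
Site A: residuals K 13.4, L 22.2, M 44.8 → max 44.8 km
Site B: residuals K 11.7, L 4.4, M 27.3 → max 27.3 km
Site C: residuals K 18.4, L 18.8, M 13.6 → max 18.8 km
Site D: residuals K 42.6, L 5.5, M 38.0 → max 42.6 km
Site E: residuals K 0.0, L 0.0, M 0.1 → max 0.1 km
Only Site E has all residuals ≈ 0.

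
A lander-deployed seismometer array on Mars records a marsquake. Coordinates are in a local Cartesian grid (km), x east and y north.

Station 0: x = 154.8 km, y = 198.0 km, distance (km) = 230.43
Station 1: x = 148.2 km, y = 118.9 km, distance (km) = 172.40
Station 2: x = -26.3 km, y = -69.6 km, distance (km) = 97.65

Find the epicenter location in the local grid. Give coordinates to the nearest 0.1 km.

Circle about each station: (x − 154.8)² + (y − 198.0)² = 230.43²; (x − 148.2)² + (y − 118.9)² = 172.40²; (x + 26.3)² + (y + 69.6)² = 97.65².
Subtracting the Station 0 equation from the Station 1 and Station 2 equations removes the quadratic terms:
-13.2 x − 158.2 y = -3690.37
-362.2 x − 535.2 y = -14068.73
Solving the 2×2 system: x ≈ 5.0, y ≈ 22.9 km.
Check against Station 0 (with the unrounded x, y): √((x − 154.8)²+(y − 198.0)²) = 230.43 ≈ 230.43 km. ✓

5.0 km east, 22.9 km north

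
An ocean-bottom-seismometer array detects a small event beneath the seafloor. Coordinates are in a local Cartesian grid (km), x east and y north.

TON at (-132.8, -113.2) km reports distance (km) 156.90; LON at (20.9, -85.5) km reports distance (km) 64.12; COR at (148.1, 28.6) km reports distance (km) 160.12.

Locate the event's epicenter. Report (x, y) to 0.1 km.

-2.5 km east, -25.8 km north

Circle about each station: (x + 132.8)² + (y + 113.2)² = 156.90²; (x − 20.9)² + (y + 85.5)² = 64.12²; (x − 148.1)² + (y − 28.6)² = 160.12².
Subtracting the TON equation from the LON and COR equations removes the quadratic terms:
307.4 x + 55.4 y = -2196.78
561.8 x + 283.6 y = -8719.31
Solving the 2×2 system: x ≈ -2.5, y ≈ -25.8 km.
Check against TON (with the unrounded x, y): √((x + 132.8)²+(y + 113.2)²) = 156.90 ≈ 156.90 km. ✓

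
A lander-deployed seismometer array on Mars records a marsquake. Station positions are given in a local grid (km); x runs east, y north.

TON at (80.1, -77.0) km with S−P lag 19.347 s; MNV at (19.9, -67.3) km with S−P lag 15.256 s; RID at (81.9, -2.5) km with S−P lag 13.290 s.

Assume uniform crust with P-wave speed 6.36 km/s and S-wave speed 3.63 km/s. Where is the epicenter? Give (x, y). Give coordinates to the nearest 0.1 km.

Distance from S−P lag: d = Δt · v_P v_S / (v_P − v_S) = Δt · (6.36·3.63)/(6.36−3.63) ≈ 8.4567·Δt.
So d_TON = 163.61, d_MNV = 129.02, d_RID = 112.39 km.
Circle about each station: (x − 80.1)² + (y + 77.0)² = 163.61²; (x − 19.9)² + (y + 67.3)² = 129.02²; (x − 81.9)² + (y + 2.5)² = 112.39².
Subtracting pairs of circle equations eliminates x²+y² and gives linear equations (the radical axes):
-120.4 x + 19.4 y = 2702.36
3.6 x + 149.0 y = 8505.57
Solving the 2×2 system: x ≈ -13.2, y ≈ 57.4 km.
Check against TON (with the unrounded x, y): √((x − 80.1)²+(y + 77.0)²) = 163.61 ≈ 163.61 km. ✓

x ≈ -13.2 km, y ≈ 57.4 km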